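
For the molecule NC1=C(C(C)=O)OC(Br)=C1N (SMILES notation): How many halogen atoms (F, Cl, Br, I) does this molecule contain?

Halogen atoms appear at heavy-atom position 9 (1×Br).
Other groups present: 1 ketone, 2 primary amine.
Halogen count: 1.

1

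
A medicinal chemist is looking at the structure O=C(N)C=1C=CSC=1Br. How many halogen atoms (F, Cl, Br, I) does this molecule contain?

1

Halogen atoms appear at heavy-atom position 9 (1×Br).
Other groups present: 1 amide.
Halogen count: 1.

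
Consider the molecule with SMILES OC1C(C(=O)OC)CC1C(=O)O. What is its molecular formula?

C7H10O5

Walk through each heavy atom and fill implicit hydrogens from standard valence (C 4, N 3, O 2, S 2, halogen 1):
  atom 1: O, bond orders sum to 1 (valence 2) → 1 H
  atom 2: C, bond orders sum to 3 (valence 4) → 1 H
  atom 3: C, bond orders sum to 3 (valence 4) → 1 H
  atom 4: C, bond orders sum to 4 (valence 4) → 0 H
  atom 5: O, bond orders sum to 2 (valence 2) → 0 H
  atom 6: O, bond orders sum to 2 (valence 2) → 0 H
  atom 7: C, bond orders sum to 1 (valence 4) → 3 H
  atom 8: C, bond orders sum to 2 (valence 4) → 2 H
  atom 9: C, bond orders sum to 3 (valence 4) → 1 H
  atom 10: C, bond orders sum to 4 (valence 4) → 0 H
  atom 11: O, bond orders sum to 2 (valence 2) → 0 H
  atom 12: O, bond orders sum to 1 (valence 2) → 1 H
Totals → C:7, H:10, O:5.
In Hill order: C7H10O5.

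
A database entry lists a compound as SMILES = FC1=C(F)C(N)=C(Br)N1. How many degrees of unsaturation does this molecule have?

3

Molecular formula: C4H3BrF2N2.
DoU = (2C + 2 + N − H − X) / 2, where X is the halogen count and O/S are ignored.
    = (2·4 + 2 + 2 − 3 − 3) / 2 = 6 / 2 = 3.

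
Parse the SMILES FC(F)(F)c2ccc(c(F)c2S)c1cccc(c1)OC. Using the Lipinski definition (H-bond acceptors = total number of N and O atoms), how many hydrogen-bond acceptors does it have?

N atoms: 0; O atoms: 1.
Lipinski HBA = 0 + 1 = 1.

1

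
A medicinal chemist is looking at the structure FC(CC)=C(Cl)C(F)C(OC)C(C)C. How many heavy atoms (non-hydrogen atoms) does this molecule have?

14

Every atom symbol written in the SMILES (organic subset) is one heavy atom; implicit H are not written.
Heavy atoms by element → C:10, Cl:1, F:2, O:1.
Total: 14.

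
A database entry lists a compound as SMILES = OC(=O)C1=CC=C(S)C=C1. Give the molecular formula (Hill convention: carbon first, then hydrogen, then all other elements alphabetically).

Walk through each heavy atom and fill implicit hydrogens from standard valence (C 4, N 3, O 2, S 2, halogen 1):
  atom 1: O, bond orders sum to 1 (valence 2) → 1 H
  atom 2: C, bond orders sum to 4 (valence 4) → 0 H
  atom 3: O, bond orders sum to 2 (valence 2) → 0 H
  atom 4: C, bond orders sum to 4 (valence 4) → 0 H
  atom 5: C, bond orders sum to 3 (valence 4) → 1 H
  atom 6: C, bond orders sum to 3 (valence 4) → 1 H
  atom 7: C, bond orders sum to 4 (valence 4) → 0 H
  atom 8: S, bond orders sum to 1 (valence 2) → 1 H
  atom 9: C, bond orders sum to 3 (valence 4) → 1 H
  atom 10: C, bond orders sum to 3 (valence 4) → 1 H
Totals → C:7, H:6, O:2, S:1.
In Hill order: C7H6O2S.

C7H6O2S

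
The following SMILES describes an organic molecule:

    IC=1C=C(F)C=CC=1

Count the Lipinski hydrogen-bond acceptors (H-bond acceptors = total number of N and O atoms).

N atoms: 0; O atoms: 0.
Lipinski HBA = 0 + 0 = 0.

0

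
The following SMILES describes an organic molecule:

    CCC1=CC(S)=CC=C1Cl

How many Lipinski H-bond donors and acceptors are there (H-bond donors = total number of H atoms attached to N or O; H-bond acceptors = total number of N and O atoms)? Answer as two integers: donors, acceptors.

0, 0

Donors: find every N or O and count the H atoms it carries.
  (no N or O atoms present)
Lipinski HBD = 0.
Acceptors: N atoms = 0, O atoms = 0 → HBA = 0.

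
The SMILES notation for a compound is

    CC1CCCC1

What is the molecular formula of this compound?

C6H12

Walk through each heavy atom and fill implicit hydrogens from standard valence (C 4, N 3, O 2, S 2, halogen 1):
  atom 1: C, bond orders sum to 1 (valence 4) → 3 H
  atom 2: C, bond orders sum to 3 (valence 4) → 1 H
  atom 3: C, bond orders sum to 2 (valence 4) → 2 H
  atom 4: C, bond orders sum to 2 (valence 4) → 2 H
  atom 5: C, bond orders sum to 2 (valence 4) → 2 H
  atom 6: C, bond orders sum to 2 (valence 4) → 2 H
Totals → C:6, H:12.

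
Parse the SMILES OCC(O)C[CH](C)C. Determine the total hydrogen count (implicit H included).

Walk through each heavy atom and fill implicit hydrogens from standard valence (C 4, N 3, O 2, S 2, halogen 1):
  atom 1: O, bond orders sum to 1 (valence 2) → 1 H
  atom 2: C, bond orders sum to 2 (valence 4) → 2 H
  atom 3: C, bond orders sum to 3 (valence 4) → 1 H
  atom 4: O, bond orders sum to 1 (valence 2) → 1 H
  atom 5: C, bond orders sum to 2 (valence 4) → 2 H
  atom 6: C with explicit H count 1
  atom 7: C, bond orders sum to 1 (valence 4) → 3 H
  atom 8: C, bond orders sum to 1 (valence 4) → 3 H
Total hydrogens: 14.

14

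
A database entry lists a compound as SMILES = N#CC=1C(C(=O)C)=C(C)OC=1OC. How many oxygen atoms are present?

Scan the SMILES for O atoms (remember two-letter symbols like Cl and Br are single atoms).
Oxygen count: 3.

3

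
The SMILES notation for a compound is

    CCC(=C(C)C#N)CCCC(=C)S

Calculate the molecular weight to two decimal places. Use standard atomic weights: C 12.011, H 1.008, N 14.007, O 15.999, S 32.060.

195.32 g/mol

First, the molecular formula is C11H17NS (counting implicit H from valence).
  C: 11 × 12.011 = 132.121
  H: 17 × 1.008 = 17.136
  N: 1 × 14.007 = 14.007
  S: 1 × 32.060 = 32.060
Sum: 11×12.011 + 17×1.008 + 1×14.007 + 1×32.060 = 195.324 → 195.32 g/mol.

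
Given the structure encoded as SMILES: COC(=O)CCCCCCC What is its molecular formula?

Walk through each heavy atom and fill implicit hydrogens from standard valence (C 4, N 3, O 2, S 2, halogen 1):
  atom 1: C, bond orders sum to 1 (valence 4) → 3 H
  atom 2: O, bond orders sum to 2 (valence 2) → 0 H
  atom 3: C, bond orders sum to 4 (valence 4) → 0 H
  atom 4: O, bond orders sum to 2 (valence 2) → 0 H
  atom 5: C, bond orders sum to 2 (valence 4) → 2 H
  atom 6: C, bond orders sum to 2 (valence 4) → 2 H
  atom 7: C, bond orders sum to 2 (valence 4) → 2 H
  atom 8: C, bond orders sum to 2 (valence 4) → 2 H
  atom 9: C, bond orders sum to 2 (valence 4) → 2 H
  atom 10: C, bond orders sum to 2 (valence 4) → 2 H
  atom 11: C, bond orders sum to 1 (valence 4) → 3 H
Totals → C:9, H:18, O:2.

C9H18O2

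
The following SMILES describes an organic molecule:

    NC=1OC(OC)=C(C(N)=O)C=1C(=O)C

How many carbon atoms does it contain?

8

Count every carbon token in the SMILES (each C, including those in ring-closure positions and inside branches).
Carbon count: 8.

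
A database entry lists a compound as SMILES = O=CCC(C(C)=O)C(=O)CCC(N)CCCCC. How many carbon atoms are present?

14

Count every carbon token in the SMILES (each C, including those in ring-closure positions and inside branches).
Carbon count: 14.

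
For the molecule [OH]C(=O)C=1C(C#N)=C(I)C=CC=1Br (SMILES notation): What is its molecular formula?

Walk through each heavy atom and fill implicit hydrogens from standard valence (C 4, N 3, O 2, S 2, halogen 1):
  atom 1: O with explicit H count 1
  atom 2: C, bond orders sum to 4 (valence 4) → 0 H
  atom 3: O, bond orders sum to 2 (valence 2) → 0 H
  atom 4: C, bond orders sum to 4 (valence 4) → 0 H
  atom 5: C, bond orders sum to 4 (valence 4) → 0 H
  atom 6: C, bond orders sum to 4 (valence 4) → 0 H
  atom 7: N, bond orders sum to 3 (valence 3) → 0 H
  atom 8: C, bond orders sum to 4 (valence 4) → 0 H
  atom 9: I (halogen, monovalent) → 0 H
  atom 10: C, bond orders sum to 3 (valence 4) → 1 H
  atom 11: C, bond orders sum to 3 (valence 4) → 1 H
  atom 12: C, bond orders sum to 4 (valence 4) → 0 H
  atom 13: Br (halogen, monovalent) → 0 H
Totals → C:8, H:3, Br:1, I:1, N:1, O:2.

C8H3BrINO2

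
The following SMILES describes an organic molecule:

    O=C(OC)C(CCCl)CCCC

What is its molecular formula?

C9H17ClO2

Walk through each heavy atom and fill implicit hydrogens from standard valence (C 4, N 3, O 2, S 2, halogen 1):
  atom 1: O, bond orders sum to 2 (valence 2) → 0 H
  atom 2: C, bond orders sum to 4 (valence 4) → 0 H
  atom 3: O, bond orders sum to 2 (valence 2) → 0 H
  atom 4: C, bond orders sum to 1 (valence 4) → 3 H
  atom 5: C, bond orders sum to 3 (valence 4) → 1 H
  atom 6: C, bond orders sum to 2 (valence 4) → 2 H
  atom 7: C, bond orders sum to 2 (valence 4) → 2 H
  atom 8: Cl (halogen, monovalent) → 0 H
  atom 9: C, bond orders sum to 2 (valence 4) → 2 H
  atom 10: C, bond orders sum to 2 (valence 4) → 2 H
  atom 11: C, bond orders sum to 2 (valence 4) → 2 H
  atom 12: C, bond orders sum to 1 (valence 4) → 3 H
Totals → C:9, H:17, Cl:1, O:2.
In Hill order: C9H17ClO2.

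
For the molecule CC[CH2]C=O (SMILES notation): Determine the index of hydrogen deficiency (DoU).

Molecular formula: C4H8O.
DoU = (2C + 2 + N − H − X) / 2, where X is the halogen count and O/S are ignored.
    = (2·4 + 2 + 0 − 8 − 0) / 2 = 2 / 2 = 1.

1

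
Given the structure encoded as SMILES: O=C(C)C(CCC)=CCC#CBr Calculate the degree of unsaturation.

4

Molecular formula: C10H13BrO.
DoU = (2C + 2 + N − H − X) / 2, where X is the halogen count and O/S are ignored.
    = (2·10 + 2 + 0 − 13 − 1) / 2 = 8 / 2 = 4.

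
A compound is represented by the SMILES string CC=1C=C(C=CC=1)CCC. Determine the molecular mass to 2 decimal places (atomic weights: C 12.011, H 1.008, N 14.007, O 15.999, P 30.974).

First, the molecular formula is C10H14 (counting implicit H from valence).
  C: 10 × 12.011 = 120.110
  H: 14 × 1.008 = 14.112
Sum: 10×12.011 + 14×1.008 = 134.222 → 134.22 g/mol.

134.22 g/mol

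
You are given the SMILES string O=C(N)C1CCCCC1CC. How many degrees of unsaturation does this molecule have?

2

Molecular formula: C9H17NO.
DoU = (2C + 2 + N − H − X) / 2, where X is the halogen count and O/S are ignored.
    = (2·9 + 2 + 1 − 17 − 0) / 2 = 4 / 2 = 2.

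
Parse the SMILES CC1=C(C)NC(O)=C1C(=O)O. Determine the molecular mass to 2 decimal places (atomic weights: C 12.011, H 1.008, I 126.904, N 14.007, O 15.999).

155.15 g/mol

First, the molecular formula is C7H9NO3 (counting implicit H from valence).
  C: 7 × 12.011 = 84.077
  H: 9 × 1.008 = 9.072
  N: 1 × 14.007 = 14.007
  O: 3 × 15.999 = 47.997
Sum: 7×12.011 + 9×1.008 + 1×14.007 + 3×15.999 = 155.153 → 155.15 g/mol.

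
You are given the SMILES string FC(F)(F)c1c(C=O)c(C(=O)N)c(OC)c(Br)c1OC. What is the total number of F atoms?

3

Scan the SMILES for F atoms (remember two-letter symbols like Cl and Br are single atoms).
Fluorine count: 3.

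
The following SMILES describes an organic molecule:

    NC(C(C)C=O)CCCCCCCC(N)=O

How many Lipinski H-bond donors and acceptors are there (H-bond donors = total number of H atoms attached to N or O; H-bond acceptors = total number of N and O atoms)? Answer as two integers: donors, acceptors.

4, 4

Donors: find every N or O and count the H atoms it carries.
  atom 1 (N): bond orders sum to 1 → 2 H
  atom 6 (O): bond orders sum to 2 → 0 H
  atom 15 (N): bond orders sum to 1 → 2 H
  atom 16 (O): bond orders sum to 2 → 0 H
Lipinski HBD = 4.
Acceptors: N atoms = 2, O atoms = 2 → HBA = 4.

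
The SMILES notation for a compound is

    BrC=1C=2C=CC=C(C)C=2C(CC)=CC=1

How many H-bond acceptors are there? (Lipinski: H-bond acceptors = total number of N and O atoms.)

N atoms: 0; O atoms: 0.
Lipinski HBA = 0 + 0 = 0.

0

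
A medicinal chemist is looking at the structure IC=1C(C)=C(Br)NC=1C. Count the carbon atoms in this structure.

6

Count every carbon token in the SMILES (each C, including those in ring-closure positions and inside branches).
Carbon count: 6.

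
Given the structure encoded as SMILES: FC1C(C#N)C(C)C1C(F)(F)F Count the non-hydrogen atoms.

Every atom symbol written in the SMILES (organic subset) is one heavy atom; implicit H are not written.
Heavy atoms by element → C:7, F:4, N:1.
Total: 12.

12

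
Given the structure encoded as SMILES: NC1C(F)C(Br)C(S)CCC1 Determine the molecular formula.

C7H13BrFNS

Walk through each heavy atom and fill implicit hydrogens from standard valence (C 4, N 3, O 2, S 2, halogen 1):
  atom 1: N, bond orders sum to 1 (valence 3) → 2 H
  atom 2: C, bond orders sum to 3 (valence 4) → 1 H
  atom 3: C, bond orders sum to 3 (valence 4) → 1 H
  atom 4: F (halogen, monovalent) → 0 H
  atom 5: C, bond orders sum to 3 (valence 4) → 1 H
  atom 6: Br (halogen, monovalent) → 0 H
  atom 7: C, bond orders sum to 3 (valence 4) → 1 H
  atom 8: S, bond orders sum to 1 (valence 2) → 1 H
  atom 9: C, bond orders sum to 2 (valence 4) → 2 H
  atom 10: C, bond orders sum to 2 (valence 4) → 2 H
  atom 11: C, bond orders sum to 2 (valence 4) → 2 H
Totals → C:7, H:13, Br:1, F:1, N:1, S:1.
In Hill order: C7H13BrFNS.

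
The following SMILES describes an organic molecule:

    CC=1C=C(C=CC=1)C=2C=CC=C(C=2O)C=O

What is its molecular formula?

C14H12O2

Walk through each heavy atom and fill implicit hydrogens from standard valence (C 4, N 3, O 2, S 2, halogen 1):
  atom 1: C, bond orders sum to 1 (valence 4) → 3 H
  atom 2: C, bond orders sum to 4 (valence 4) → 0 H
  atom 3: C, bond orders sum to 3 (valence 4) → 1 H
  atom 4: C, bond orders sum to 4 (valence 4) → 0 H
  atom 5: C, bond orders sum to 3 (valence 4) → 1 H
  atom 6: C, bond orders sum to 3 (valence 4) → 1 H
  atom 7: C, bond orders sum to 3 (valence 4) → 1 H
  atom 8: C, bond orders sum to 4 (valence 4) → 0 H
  atom 9: C, bond orders sum to 3 (valence 4) → 1 H
  atom 10: C, bond orders sum to 3 (valence 4) → 1 H
  atom 11: C, bond orders sum to 3 (valence 4) → 1 H
  atom 12: C, bond orders sum to 4 (valence 4) → 0 H
  atom 13: C, bond orders sum to 4 (valence 4) → 0 H
  atom 14: O, bond orders sum to 1 (valence 2) → 1 H
  atom 15: C, bond orders sum to 3 (valence 4) → 1 H
  atom 16: O, bond orders sum to 2 (valence 2) → 0 H
Totals → C:14, H:12, O:2.
In Hill order: C14H12O2.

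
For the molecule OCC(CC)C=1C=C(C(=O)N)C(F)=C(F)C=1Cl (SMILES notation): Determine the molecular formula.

C11H12ClF2NO2

Walk through each heavy atom and fill implicit hydrogens from standard valence (C 4, N 3, O 2, S 2, halogen 1):
  atom 1: O, bond orders sum to 1 (valence 2) → 1 H
  atom 2: C, bond orders sum to 2 (valence 4) → 2 H
  atom 3: C, bond orders sum to 3 (valence 4) → 1 H
  atom 4: C, bond orders sum to 2 (valence 4) → 2 H
  atom 5: C, bond orders sum to 1 (valence 4) → 3 H
  atom 6: C, bond orders sum to 4 (valence 4) → 0 H
  atom 7: C, bond orders sum to 3 (valence 4) → 1 H
  atom 8: C, bond orders sum to 4 (valence 4) → 0 H
  atom 9: C, bond orders sum to 4 (valence 4) → 0 H
  atom 10: O, bond orders sum to 2 (valence 2) → 0 H
  atom 11: N, bond orders sum to 1 (valence 3) → 2 H
  atom 12: C, bond orders sum to 4 (valence 4) → 0 H
  atom 13: F (halogen, monovalent) → 0 H
  atom 14: C, bond orders sum to 4 (valence 4) → 0 H
  atom 15: F (halogen, monovalent) → 0 H
  atom 16: C, bond orders sum to 4 (valence 4) → 0 H
  atom 17: Cl (halogen, monovalent) → 0 H
Totals → C:11, H:12, Cl:1, F:2, N:1, O:2.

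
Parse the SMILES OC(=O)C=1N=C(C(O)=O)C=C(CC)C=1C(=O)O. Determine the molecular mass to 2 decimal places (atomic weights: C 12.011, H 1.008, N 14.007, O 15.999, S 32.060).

First, the molecular formula is C10H9NO6 (counting implicit H from valence).
  C: 10 × 12.011 = 120.110
  H: 9 × 1.008 = 9.072
  N: 1 × 14.007 = 14.007
  O: 6 × 15.999 = 95.994
Sum: 10×12.011 + 9×1.008 + 1×14.007 + 6×15.999 = 239.183 → 239.18 g/mol.

239.18 g/mol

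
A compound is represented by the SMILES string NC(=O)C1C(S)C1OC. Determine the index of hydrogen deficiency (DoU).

Molecular formula: C5H9NO2S.
DoU = (2C + 2 + N − H − X) / 2, where X is the halogen count and O/S are ignored.
    = (2·5 + 2 + 1 − 9 − 0) / 2 = 4 / 2 = 2.

2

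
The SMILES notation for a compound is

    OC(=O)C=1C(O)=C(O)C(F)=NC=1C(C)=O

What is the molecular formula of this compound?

Walk through each heavy atom and fill implicit hydrogens from standard valence (C 4, N 3, O 2, S 2, halogen 1):
  atom 1: O, bond orders sum to 1 (valence 2) → 1 H
  atom 2: C, bond orders sum to 4 (valence 4) → 0 H
  atom 3: O, bond orders sum to 2 (valence 2) → 0 H
  atom 4: C, bond orders sum to 4 (valence 4) → 0 H
  atom 5: C, bond orders sum to 4 (valence 4) → 0 H
  atom 6: O, bond orders sum to 1 (valence 2) → 1 H
  atom 7: C, bond orders sum to 4 (valence 4) → 0 H
  atom 8: O, bond orders sum to 1 (valence 2) → 1 H
  atom 9: C, bond orders sum to 4 (valence 4) → 0 H
  atom 10: F (halogen, monovalent) → 0 H
  atom 11: N, bond orders sum to 3 (valence 3) → 0 H
  atom 12: C, bond orders sum to 4 (valence 4) → 0 H
  atom 13: C, bond orders sum to 4 (valence 4) → 0 H
  atom 14: C, bond orders sum to 1 (valence 4) → 3 H
  atom 15: O, bond orders sum to 2 (valence 2) → 0 H
Totals → C:8, H:6, F:1, N:1, O:5.
In Hill order: C8H6FNO5.

C8H6FNO5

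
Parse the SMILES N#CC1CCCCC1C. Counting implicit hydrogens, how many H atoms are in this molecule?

Walk through each heavy atom and fill implicit hydrogens from standard valence (C 4, N 3, O 2, S 2, halogen 1):
  atom 1: N, bond orders sum to 3 (valence 3) → 0 H
  atom 2: C, bond orders sum to 4 (valence 4) → 0 H
  atom 3: C, bond orders sum to 3 (valence 4) → 1 H
  atom 4: C, bond orders sum to 2 (valence 4) → 2 H
  atom 5: C, bond orders sum to 2 (valence 4) → 2 H
  atom 6: C, bond orders sum to 2 (valence 4) → 2 H
  atom 7: C, bond orders sum to 2 (valence 4) → 2 H
  atom 8: C, bond orders sum to 3 (valence 4) → 1 H
  atom 9: C, bond orders sum to 1 (valence 4) → 3 H
Total hydrogens: 13.

13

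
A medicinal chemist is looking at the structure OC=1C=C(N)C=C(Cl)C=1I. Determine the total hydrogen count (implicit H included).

Walk through each heavy atom and fill implicit hydrogens from standard valence (C 4, N 3, O 2, S 2, halogen 1):
  atom 1: O, bond orders sum to 1 (valence 2) → 1 H
  atom 2: C, bond orders sum to 4 (valence 4) → 0 H
  atom 3: C, bond orders sum to 3 (valence 4) → 1 H
  atom 4: C, bond orders sum to 4 (valence 4) → 0 H
  atom 5: N, bond orders sum to 1 (valence 3) → 2 H
  atom 6: C, bond orders sum to 3 (valence 4) → 1 H
  atom 7: C, bond orders sum to 4 (valence 4) → 0 H
  atom 8: Cl (halogen, monovalent) → 0 H
  atom 9: C, bond orders sum to 4 (valence 4) → 0 H
  atom 10: I (halogen, monovalent) → 0 H
Total hydrogens: 5.

5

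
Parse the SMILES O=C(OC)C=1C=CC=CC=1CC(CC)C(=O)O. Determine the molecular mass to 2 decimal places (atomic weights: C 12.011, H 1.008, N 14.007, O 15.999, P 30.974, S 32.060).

236.27 g/mol

First, the molecular formula is C13H16O4 (counting implicit H from valence).
  C: 13 × 12.011 = 156.143
  H: 16 × 1.008 = 16.128
  O: 4 × 15.999 = 63.996
Sum: 13×12.011 + 16×1.008 + 4×15.999 = 236.267 → 236.27 g/mol.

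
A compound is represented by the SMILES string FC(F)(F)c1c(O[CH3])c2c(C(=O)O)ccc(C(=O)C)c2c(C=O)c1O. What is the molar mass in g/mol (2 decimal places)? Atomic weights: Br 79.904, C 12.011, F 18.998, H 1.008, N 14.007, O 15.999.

356.25 g/mol

First, the molecular formula is C16H11F3O6 (counting implicit H from valence).
  C: 16 × 12.011 = 192.176
  F: 3 × 18.998 = 56.994
  H: 11 × 1.008 = 11.088
  O: 6 × 15.999 = 95.994
Sum: 16×12.011 + 3×18.998 + 11×1.008 + 6×15.999 = 356.252 → 356.25 g/mol.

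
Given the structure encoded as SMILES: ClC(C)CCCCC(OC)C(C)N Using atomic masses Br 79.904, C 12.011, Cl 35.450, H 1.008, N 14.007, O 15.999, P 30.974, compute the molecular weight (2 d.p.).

First, the molecular formula is C10H22ClNO (counting implicit H from valence).
  C: 10 × 12.011 = 120.110
  Cl: 1 × 35.450 = 35.450
  H: 22 × 1.008 = 22.176
  N: 1 × 14.007 = 14.007
  O: 1 × 15.999 = 15.999
Sum: 10×12.011 + 1×35.450 + 22×1.008 + 1×14.007 + 1×15.999 = 207.742 → 207.74 g/mol.

207.74 g/mol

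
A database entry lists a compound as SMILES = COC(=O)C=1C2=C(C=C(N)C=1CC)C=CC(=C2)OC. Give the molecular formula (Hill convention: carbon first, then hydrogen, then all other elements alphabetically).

C15H17NO3

Walk through each heavy atom and fill implicit hydrogens from standard valence (C 4, N 3, O 2, S 2, halogen 1):
  atom 1: C, bond orders sum to 1 (valence 4) → 3 H
  atom 2: O, bond orders sum to 2 (valence 2) → 0 H
  atom 3: C, bond orders sum to 4 (valence 4) → 0 H
  atom 4: O, bond orders sum to 2 (valence 2) → 0 H
  atom 5: C, bond orders sum to 4 (valence 4) → 0 H
  atom 6: C, bond orders sum to 4 (valence 4) → 0 H
  atom 7: C, bond orders sum to 4 (valence 4) → 0 H
  atom 8: C, bond orders sum to 3 (valence 4) → 1 H
  atom 9: C, bond orders sum to 4 (valence 4) → 0 H
  atom 10: N, bond orders sum to 1 (valence 3) → 2 H
  atom 11: C, bond orders sum to 4 (valence 4) → 0 H
  atom 12: C, bond orders sum to 2 (valence 4) → 2 H
  atom 13: C, bond orders sum to 1 (valence 4) → 3 H
  atom 14: C, bond orders sum to 3 (valence 4) → 1 H
  atom 15: C, bond orders sum to 3 (valence 4) → 1 H
  atom 16: C, bond orders sum to 4 (valence 4) → 0 H
  atom 17: C, bond orders sum to 3 (valence 4) → 1 H
  atom 18: O, bond orders sum to 2 (valence 2) → 0 H
  atom 19: C, bond orders sum to 1 (valence 4) → 3 H
Totals → C:15, H:17, N:1, O:3.
In Hill order: C15H17NO3.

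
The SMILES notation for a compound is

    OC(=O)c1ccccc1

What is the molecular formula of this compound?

C7H6O2

Walk through each heavy atom and fill implicit hydrogens from standard valence (C 4, N 3, O 2, S 2, halogen 1); for lowercase aromatic atoms, an aromatic c carries 1 H when it has two neighbours and 0 H with three, and aromatic n carries 0 H:
  atom 1: O, bond orders sum to 1 (valence 2) → 1 H
  atom 2: C, bond orders sum to 4 (valence 4) → 0 H
  atom 3: O, bond orders sum to 2 (valence 2) → 0 H
  atom 4: aromatic c, 3 neighbours → 0 H
  atom 5: aromatic c, 2 neighbours → 1 H
  atom 6: aromatic c, 2 neighbours → 1 H
  atom 7: aromatic c, 2 neighbours → 1 H
  atom 8: aromatic c, 2 neighbours → 1 H
  atom 9: aromatic c, 2 neighbours → 1 H
Totals → C:7, H:6, O:2.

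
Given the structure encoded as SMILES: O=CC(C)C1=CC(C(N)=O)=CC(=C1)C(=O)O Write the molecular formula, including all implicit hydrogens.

C11H11NO4

Walk through each heavy atom and fill implicit hydrogens from standard valence (C 4, N 3, O 2, S 2, halogen 1):
  atom 1: O, bond orders sum to 2 (valence 2) → 0 H
  atom 2: C, bond orders sum to 3 (valence 4) → 1 H
  atom 3: C, bond orders sum to 3 (valence 4) → 1 H
  atom 4: C, bond orders sum to 1 (valence 4) → 3 H
  atom 5: C, bond orders sum to 4 (valence 4) → 0 H
  atom 6: C, bond orders sum to 3 (valence 4) → 1 H
  atom 7: C, bond orders sum to 4 (valence 4) → 0 H
  atom 8: C, bond orders sum to 4 (valence 4) → 0 H
  atom 9: N, bond orders sum to 1 (valence 3) → 2 H
  atom 10: O, bond orders sum to 2 (valence 2) → 0 H
  atom 11: C, bond orders sum to 3 (valence 4) → 1 H
  atom 12: C, bond orders sum to 4 (valence 4) → 0 H
  atom 13: C, bond orders sum to 3 (valence 4) → 1 H
  atom 14: C, bond orders sum to 4 (valence 4) → 0 H
  atom 15: O, bond orders sum to 2 (valence 2) → 0 H
  atom 16: O, bond orders sum to 1 (valence 2) → 1 H
Totals → C:11, H:11, N:1, O:4.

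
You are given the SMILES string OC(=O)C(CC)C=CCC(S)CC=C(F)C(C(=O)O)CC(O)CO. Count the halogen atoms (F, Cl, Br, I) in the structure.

Halogen atoms appear at heavy-atom position 15 (1×F).
Other groups present: 2 alkene, 2 carboxylic acid, 2 hydroxyl, 1 thiol.
Halogen count: 1.

1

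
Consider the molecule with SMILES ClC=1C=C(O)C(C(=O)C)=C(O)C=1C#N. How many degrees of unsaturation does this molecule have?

Degree of unsaturation = (number of rings) + (number of π bonds).
Ring closures in the SMILES: 1.
π bonds: 4 double bonds (each 1 DoU), 1 triple bond (each 2 DoU) → 6 DoU from unsaturation.
Total DoU = 1 + 6 = 7.

7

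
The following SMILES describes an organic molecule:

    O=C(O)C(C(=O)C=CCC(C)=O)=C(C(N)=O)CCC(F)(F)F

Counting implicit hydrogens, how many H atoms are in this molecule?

14

Walk through each heavy atom and fill implicit hydrogens from standard valence (C 4, N 3, O 2, S 2, halogen 1):
  atom 1: O, bond orders sum to 2 (valence 2) → 0 H
  atom 2: C, bond orders sum to 4 (valence 4) → 0 H
  atom 3: O, bond orders sum to 1 (valence 2) → 1 H
  atom 4: C, bond orders sum to 4 (valence 4) → 0 H
  atom 5: C, bond orders sum to 4 (valence 4) → 0 H
  atom 6: O, bond orders sum to 2 (valence 2) → 0 H
  atom 7: C, bond orders sum to 3 (valence 4) → 1 H
  atom 8: C, bond orders sum to 3 (valence 4) → 1 H
  atom 9: C, bond orders sum to 2 (valence 4) → 2 H
  atom 10: C, bond orders sum to 4 (valence 4) → 0 H
  atom 11: C, bond orders sum to 1 (valence 4) → 3 H
  atom 12: O, bond orders sum to 2 (valence 2) → 0 H
  atom 13: C, bond orders sum to 4 (valence 4) → 0 H
  atom 14: C, bond orders sum to 4 (valence 4) → 0 H
  atom 15: N, bond orders sum to 1 (valence 3) → 2 H
  atom 16: O, bond orders sum to 2 (valence 2) → 0 H
  atom 17: C, bond orders sum to 2 (valence 4) → 2 H
  atom 18: C, bond orders sum to 2 (valence 4) → 2 H
  atom 19: C, bond orders sum to 4 (valence 4) → 0 H
  atom 20: F (halogen, monovalent) → 0 H
  atom 21: F (halogen, monovalent) → 0 H
  atom 22: F (halogen, monovalent) → 0 H
Total hydrogens: 14.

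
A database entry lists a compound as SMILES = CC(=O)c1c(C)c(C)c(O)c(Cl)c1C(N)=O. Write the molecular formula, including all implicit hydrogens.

Walk through each heavy atom and fill implicit hydrogens from standard valence (C 4, N 3, O 2, S 2, halogen 1); for lowercase aromatic atoms, an aromatic c carries 1 H when it has two neighbours and 0 H with three, and aromatic n carries 0 H:
  atom 1: C, bond orders sum to 1 (valence 4) → 3 H
  atom 2: C, bond orders sum to 4 (valence 4) → 0 H
  atom 3: O, bond orders sum to 2 (valence 2) → 0 H
  atom 4: aromatic c, 3 neighbours → 0 H
  atom 5: aromatic c, 3 neighbours → 0 H
  atom 6: C, bond orders sum to 1 (valence 4) → 3 H
  atom 7: aromatic c, 3 neighbours → 0 H
  atom 8: C, bond orders sum to 1 (valence 4) → 3 H
  atom 9: aromatic c, 3 neighbours → 0 H
  atom 10: O, bond orders sum to 1 (valence 2) → 1 H
  atom 11: aromatic c, 3 neighbours → 0 H
  atom 12: Cl (halogen, monovalent) → 0 H
  atom 13: aromatic c, 3 neighbours → 0 H
  atom 14: C, bond orders sum to 4 (valence 4) → 0 H
  atom 15: N, bond orders sum to 1 (valence 3) → 2 H
  atom 16: O, bond orders sum to 2 (valence 2) → 0 H
Totals → C:11, H:12, Cl:1, N:1, O:3.
In Hill order: C11H12ClNO3.

C11H12ClNO3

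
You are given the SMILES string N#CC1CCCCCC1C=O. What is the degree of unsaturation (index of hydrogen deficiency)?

Degree of unsaturation = (number of rings) + (number of π bonds).
Ring closures in the SMILES: 1.
π bonds: 1 double bond (each 1 DoU), 1 triple bond (each 2 DoU) → 3 DoU from unsaturation.
Total DoU = 1 + 3 = 4.

4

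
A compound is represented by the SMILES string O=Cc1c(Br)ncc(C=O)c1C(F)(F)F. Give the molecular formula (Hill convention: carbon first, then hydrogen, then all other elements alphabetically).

C8H3BrF3NO2

Walk through each heavy atom and fill implicit hydrogens from standard valence (C 4, N 3, O 2, S 2, halogen 1); for lowercase aromatic atoms, an aromatic c carries 1 H when it has two neighbours and 0 H with three, and aromatic n carries 0 H:
  atom 1: O, bond orders sum to 2 (valence 2) → 0 H
  atom 2: C, bond orders sum to 3 (valence 4) → 1 H
  atom 3: aromatic c, 3 neighbours → 0 H
  atom 4: aromatic c, 3 neighbours → 0 H
  atom 5: Br (halogen, monovalent) → 0 H
  atom 6: aromatic n, 2 neighbours → 0 H
  atom 7: aromatic c, 2 neighbours → 1 H
  atom 8: aromatic c, 3 neighbours → 0 H
  atom 9: C, bond orders sum to 3 (valence 4) → 1 H
  atom 10: O, bond orders sum to 2 (valence 2) → 0 H
  atom 11: aromatic c, 3 neighbours → 0 H
  atom 12: C, bond orders sum to 4 (valence 4) → 0 H
  atom 13: F (halogen, monovalent) → 0 H
  atom 14: F (halogen, monovalent) → 0 H
  atom 15: F (halogen, monovalent) → 0 H
Totals → C:8, H:3, Br:1, F:3, N:1, O:2.
In Hill order: C8H3BrF3NO2.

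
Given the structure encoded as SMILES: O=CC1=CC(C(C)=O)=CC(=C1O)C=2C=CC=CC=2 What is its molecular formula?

C15H12O3

Walk through each heavy atom and fill implicit hydrogens from standard valence (C 4, N 3, O 2, S 2, halogen 1):
  atom 1: O, bond orders sum to 2 (valence 2) → 0 H
  atom 2: C, bond orders sum to 3 (valence 4) → 1 H
  atom 3: C, bond orders sum to 4 (valence 4) → 0 H
  atom 4: C, bond orders sum to 3 (valence 4) → 1 H
  atom 5: C, bond orders sum to 4 (valence 4) → 0 H
  atom 6: C, bond orders sum to 4 (valence 4) → 0 H
  atom 7: C, bond orders sum to 1 (valence 4) → 3 H
  atom 8: O, bond orders sum to 2 (valence 2) → 0 H
  atom 9: C, bond orders sum to 3 (valence 4) → 1 H
  atom 10: C, bond orders sum to 4 (valence 4) → 0 H
  atom 11: C, bond orders sum to 4 (valence 4) → 0 H
  atom 12: O, bond orders sum to 1 (valence 2) → 1 H
  atom 13: C, bond orders sum to 4 (valence 4) → 0 H
  atom 14: C, bond orders sum to 3 (valence 4) → 1 H
  atom 15: C, bond orders sum to 3 (valence 4) → 1 H
  atom 16: C, bond orders sum to 3 (valence 4) → 1 H
  atom 17: C, bond orders sum to 3 (valence 4) → 1 H
  atom 18: C, bond orders sum to 3 (valence 4) → 1 H
Totals → C:15, H:12, O:3.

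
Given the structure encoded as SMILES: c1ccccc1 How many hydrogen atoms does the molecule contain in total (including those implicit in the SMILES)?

Walk through each heavy atom and fill implicit hydrogens from standard valence (C 4, N 3, O 2, S 2, halogen 1); for lowercase aromatic atoms, an aromatic c carries 1 H when it has two neighbours and 0 H with three, and aromatic n carries 0 H:
  atom 1: aromatic c, 2 neighbours → 1 H
  atom 2: aromatic c, 2 neighbours → 1 H
  atom 3: aromatic c, 2 neighbours → 1 H
  atom 4: aromatic c, 2 neighbours → 1 H
  atom 5: aromatic c, 2 neighbours → 1 H
  atom 6: aromatic c, 2 neighbours → 1 H
Total hydrogens: 6.

6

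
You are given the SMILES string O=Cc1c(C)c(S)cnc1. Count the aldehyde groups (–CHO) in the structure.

The aldehyde motif appears at heavy-atom position 2 in the SMILES.
Other groups present: 1 thiol.
Aldehyde count: 1.

1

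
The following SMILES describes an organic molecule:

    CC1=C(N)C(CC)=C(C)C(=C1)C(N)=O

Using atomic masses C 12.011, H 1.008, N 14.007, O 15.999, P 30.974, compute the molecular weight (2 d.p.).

First, the molecular formula is C11H16N2O (counting implicit H from valence).
  C: 11 × 12.011 = 132.121
  H: 16 × 1.008 = 16.128
  N: 2 × 14.007 = 28.014
  O: 1 × 15.999 = 15.999
Sum: 11×12.011 + 16×1.008 + 2×14.007 + 1×15.999 = 192.262 → 192.26 g/mol.

192.26 g/mol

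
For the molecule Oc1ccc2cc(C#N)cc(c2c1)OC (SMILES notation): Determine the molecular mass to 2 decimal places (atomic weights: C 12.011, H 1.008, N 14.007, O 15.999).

First, the molecular formula is C12H9NO2 (counting implicit H from valence).
  C: 12 × 12.011 = 144.132
  H: 9 × 1.008 = 9.072
  N: 1 × 14.007 = 14.007
  O: 2 × 15.999 = 31.998
Sum: 12×12.011 + 9×1.008 + 1×14.007 + 2×15.999 = 199.209 → 199.21 g/mol.

199.21 g/mol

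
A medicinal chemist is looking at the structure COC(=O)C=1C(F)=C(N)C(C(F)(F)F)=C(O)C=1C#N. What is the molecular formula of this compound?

Walk through each heavy atom and fill implicit hydrogens from standard valence (C 4, N 3, O 2, S 2, halogen 1):
  atom 1: C, bond orders sum to 1 (valence 4) → 3 H
  atom 2: O, bond orders sum to 2 (valence 2) → 0 H
  atom 3: C, bond orders sum to 4 (valence 4) → 0 H
  atom 4: O, bond orders sum to 2 (valence 2) → 0 H
  atom 5: C, bond orders sum to 4 (valence 4) → 0 H
  atom 6: C, bond orders sum to 4 (valence 4) → 0 H
  atom 7: F (halogen, monovalent) → 0 H
  atom 8: C, bond orders sum to 4 (valence 4) → 0 H
  atom 9: N, bond orders sum to 1 (valence 3) → 2 H
  atom 10: C, bond orders sum to 4 (valence 4) → 0 H
  atom 11: C, bond orders sum to 4 (valence 4) → 0 H
  atom 12: F (halogen, monovalent) → 0 H
  atom 13: F (halogen, monovalent) → 0 H
  atom 14: F (halogen, monovalent) → 0 H
  atom 15: C, bond orders sum to 4 (valence 4) → 0 H
  atom 16: O, bond orders sum to 1 (valence 2) → 1 H
  atom 17: C, bond orders sum to 4 (valence 4) → 0 H
  atom 18: C, bond orders sum to 4 (valence 4) → 0 H
  atom 19: N, bond orders sum to 3 (valence 3) → 0 H
Totals → C:10, H:6, F:4, N:2, O:3.

C10H6F4N2O3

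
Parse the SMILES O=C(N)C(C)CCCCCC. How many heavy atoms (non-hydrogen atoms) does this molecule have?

Every atom symbol written in the SMILES (organic subset) is one heavy atom; implicit H are not written.
Heavy atoms by element → C:9, N:1, O:1.
Total: 11.

11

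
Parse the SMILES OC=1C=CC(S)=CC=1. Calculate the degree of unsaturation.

4

Molecular formula: C6H6OS.
DoU = (2C + 2 + N − H − X) / 2, where X is the halogen count and O/S are ignored.
    = (2·6 + 2 + 0 − 6 − 0) / 2 = 8 / 2 = 4.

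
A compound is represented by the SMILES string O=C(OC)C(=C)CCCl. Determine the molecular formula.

Walk through each heavy atom and fill implicit hydrogens from standard valence (C 4, N 3, O 2, S 2, halogen 1):
  atom 1: O, bond orders sum to 2 (valence 2) → 0 H
  atom 2: C, bond orders sum to 4 (valence 4) → 0 H
  atom 3: O, bond orders sum to 2 (valence 2) → 0 H
  atom 4: C, bond orders sum to 1 (valence 4) → 3 H
  atom 5: C, bond orders sum to 4 (valence 4) → 0 H
  atom 6: C, bond orders sum to 2 (valence 4) → 2 H
  atom 7: C, bond orders sum to 2 (valence 4) → 2 H
  atom 8: C, bond orders sum to 2 (valence 4) → 2 H
  atom 9: Cl (halogen, monovalent) → 0 H
Totals → C:6, H:9, Cl:1, O:2.

C6H9ClO2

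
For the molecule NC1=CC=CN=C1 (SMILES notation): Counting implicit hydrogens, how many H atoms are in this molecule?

Walk through each heavy atom and fill implicit hydrogens from standard valence (C 4, N 3, O 2, S 2, halogen 1):
  atom 1: N, bond orders sum to 1 (valence 3) → 2 H
  atom 2: C, bond orders sum to 4 (valence 4) → 0 H
  atom 3: C, bond orders sum to 3 (valence 4) → 1 H
  atom 4: C, bond orders sum to 3 (valence 4) → 1 H
  atom 5: C, bond orders sum to 3 (valence 4) → 1 H
  atom 6: N, bond orders sum to 3 (valence 3) → 0 H
  atom 7: C, bond orders sum to 3 (valence 4) → 1 H
Total hydrogens: 6.

6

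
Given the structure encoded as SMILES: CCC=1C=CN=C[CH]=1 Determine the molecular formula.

C7H9N

Walk through each heavy atom and fill implicit hydrogens from standard valence (C 4, N 3, O 2, S 2, halogen 1):
  atom 1: C, bond orders sum to 1 (valence 4) → 3 H
  atom 2: C, bond orders sum to 2 (valence 4) → 2 H
  atom 3: C, bond orders sum to 4 (valence 4) → 0 H
  atom 4: C, bond orders sum to 3 (valence 4) → 1 H
  atom 5: C, bond orders sum to 3 (valence 4) → 1 H
  atom 6: N, bond orders sum to 3 (valence 3) → 0 H
  atom 7: C, bond orders sum to 3 (valence 4) → 1 H
  atom 8: C with explicit H count 1
Totals → C:7, H:9, N:1.
In Hill order: C7H9N.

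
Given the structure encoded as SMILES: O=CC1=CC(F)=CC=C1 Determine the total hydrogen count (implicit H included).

Walk through each heavy atom and fill implicit hydrogens from standard valence (C 4, N 3, O 2, S 2, halogen 1):
  atom 1: O, bond orders sum to 2 (valence 2) → 0 H
  atom 2: C, bond orders sum to 3 (valence 4) → 1 H
  atom 3: C, bond orders sum to 4 (valence 4) → 0 H
  atom 4: C, bond orders sum to 3 (valence 4) → 1 H
  atom 5: C, bond orders sum to 4 (valence 4) → 0 H
  atom 6: F (halogen, monovalent) → 0 H
  atom 7: C, bond orders sum to 3 (valence 4) → 1 H
  atom 8: C, bond orders sum to 3 (valence 4) → 1 H
  atom 9: C, bond orders sum to 3 (valence 4) → 1 H
Total hydrogens: 5.

5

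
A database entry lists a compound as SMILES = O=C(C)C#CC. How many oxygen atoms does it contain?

1

Scan the SMILES for O atoms (remember two-letter symbols like Cl and Br are single atoms).
Oxygen count: 1.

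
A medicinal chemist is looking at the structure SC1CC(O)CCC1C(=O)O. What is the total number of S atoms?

Scan the SMILES for S atoms (remember two-letter symbols like Cl and Br are single atoms).
Sulfur count: 1.

1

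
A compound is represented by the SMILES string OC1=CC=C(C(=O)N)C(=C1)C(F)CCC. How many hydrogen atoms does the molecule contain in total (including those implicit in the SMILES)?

14

Walk through each heavy atom and fill implicit hydrogens from standard valence (C 4, N 3, O 2, S 2, halogen 1):
  atom 1: O, bond orders sum to 1 (valence 2) → 1 H
  atom 2: C, bond orders sum to 4 (valence 4) → 0 H
  atom 3: C, bond orders sum to 3 (valence 4) → 1 H
  atom 4: C, bond orders sum to 3 (valence 4) → 1 H
  atom 5: C, bond orders sum to 4 (valence 4) → 0 H
  atom 6: C, bond orders sum to 4 (valence 4) → 0 H
  atom 7: O, bond orders sum to 2 (valence 2) → 0 H
  atom 8: N, bond orders sum to 1 (valence 3) → 2 H
  atom 9: C, bond orders sum to 4 (valence 4) → 0 H
  atom 10: C, bond orders sum to 3 (valence 4) → 1 H
  atom 11: C, bond orders sum to 3 (valence 4) → 1 H
  atom 12: F (halogen, monovalent) → 0 H
  atom 13: C, bond orders sum to 2 (valence 4) → 2 H
  atom 14: C, bond orders sum to 2 (valence 4) → 2 H
  atom 15: C, bond orders sum to 1 (valence 4) → 3 H
Total hydrogens: 14.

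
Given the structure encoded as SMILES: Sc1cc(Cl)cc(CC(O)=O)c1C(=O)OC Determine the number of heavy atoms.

16

Every atom symbol written in the SMILES (organic subset) is one heavy atom; implicit H are not written.
Heavy atoms by element → C:10, Cl:1, O:4, S:1.
Total: 16.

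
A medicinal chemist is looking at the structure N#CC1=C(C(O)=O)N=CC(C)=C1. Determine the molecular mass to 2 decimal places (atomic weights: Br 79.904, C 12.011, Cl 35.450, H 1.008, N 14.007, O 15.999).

162.15 g/mol

First, the molecular formula is C8H6N2O2 (counting implicit H from valence).
  C: 8 × 12.011 = 96.088
  H: 6 × 1.008 = 6.048
  N: 2 × 14.007 = 28.014
  O: 2 × 15.999 = 31.998
Sum: 8×12.011 + 6×1.008 + 2×14.007 + 2×15.999 = 162.148 → 162.15 g/mol.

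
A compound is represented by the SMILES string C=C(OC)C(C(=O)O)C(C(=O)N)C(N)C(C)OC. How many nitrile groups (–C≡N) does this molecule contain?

Scan the SMILES for the nitrile motif — none present.
Groups that are present: 1 alkene, 1 amide, 1 carboxylic acid, 2 ether, 1 primary amine.

0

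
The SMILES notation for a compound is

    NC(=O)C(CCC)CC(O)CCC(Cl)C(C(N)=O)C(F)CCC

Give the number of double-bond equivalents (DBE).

Degree of unsaturation = (number of rings) + (number of π bonds).
Ring closures in the SMILES: 0.
π bonds: 2 double bonds (each 1 DoU) → 2 DoU from unsaturation.
Total DoU = 0 + 2 = 2.

2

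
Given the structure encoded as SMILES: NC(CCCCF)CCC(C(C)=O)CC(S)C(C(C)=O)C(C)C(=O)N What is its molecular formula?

C18H33FN2O3S

Walk through each heavy atom and fill implicit hydrogens from standard valence (C 4, N 3, O 2, S 2, halogen 1):
  atom 1: N, bond orders sum to 1 (valence 3) → 2 H
  atom 2: C, bond orders sum to 3 (valence 4) → 1 H
  atom 3: C, bond orders sum to 2 (valence 4) → 2 H
  atom 4: C, bond orders sum to 2 (valence 4) → 2 H
  atom 5: C, bond orders sum to 2 (valence 4) → 2 H
  atom 6: C, bond orders sum to 2 (valence 4) → 2 H
  atom 7: F (halogen, monovalent) → 0 H
  atom 8: C, bond orders sum to 2 (valence 4) → 2 H
  atom 9: C, bond orders sum to 2 (valence 4) → 2 H
  atom 10: C, bond orders sum to 3 (valence 4) → 1 H
  atom 11: C, bond orders sum to 4 (valence 4) → 0 H
  atom 12: C, bond orders sum to 1 (valence 4) → 3 H
  atom 13: O, bond orders sum to 2 (valence 2) → 0 H
  atom 14: C, bond orders sum to 2 (valence 4) → 2 H
  atom 15: C, bond orders sum to 3 (valence 4) → 1 H
  atom 16: S, bond orders sum to 1 (valence 2) → 1 H
  atom 17: C, bond orders sum to 3 (valence 4) → 1 H
  atom 18: C, bond orders sum to 4 (valence 4) → 0 H
  atom 19: C, bond orders sum to 1 (valence 4) → 3 H
  atom 20: O, bond orders sum to 2 (valence 2) → 0 H
  atom 21: C, bond orders sum to 3 (valence 4) → 1 H
  atom 22: C, bond orders sum to 1 (valence 4) → 3 H
  atom 23: C, bond orders sum to 4 (valence 4) → 0 H
  atom 24: O, bond orders sum to 2 (valence 2) → 0 H
  atom 25: N, bond orders sum to 1 (valence 3) → 2 H
Totals → C:18, H:33, F:1, N:2, O:3, S:1.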